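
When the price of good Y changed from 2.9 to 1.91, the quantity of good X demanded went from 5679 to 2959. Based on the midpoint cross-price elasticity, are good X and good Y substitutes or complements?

substitutes

%ΔQ_x = (2959 − 5679)/[(5679+2959)/2] = -2720/4319 ≈ -0.6298.
%ΔP_y = (1.91 − 2.9)/[(2.9+1.91)/2] ≈ -0.4116.
E_xy = -0.6298/-0.4116 ≈ 1.530.
E_xy > 0, so the goods are substitutes.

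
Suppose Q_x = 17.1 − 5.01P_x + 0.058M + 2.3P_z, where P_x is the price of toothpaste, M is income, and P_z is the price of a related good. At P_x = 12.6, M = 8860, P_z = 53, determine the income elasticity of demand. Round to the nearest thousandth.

0.871

First evaluate Q_x: 17.1 − 5.01(12.6) + 0.058(8860) + 2.3(53) = 17.1 − 63.126 + 513.88 + 121.9 = 589.754.
∂Q_x/∂M = +0.058, so E_I = 0.058·(8860/589.754) ≈ 0.871.
E_I ∈ (0,1): normal good (necessity).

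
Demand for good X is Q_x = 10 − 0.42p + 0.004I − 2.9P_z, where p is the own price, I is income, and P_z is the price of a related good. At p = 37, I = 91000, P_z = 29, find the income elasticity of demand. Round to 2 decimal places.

1.33

First evaluate Q_x: 10 − 0.42(37) + 0.004(91000) − 2.9(29) = 10 − 15.54 + 364 − 84.1 = 274.36.
∂Q_x/∂I = +0.004, so E_I = 0.004·(91000/274.36) ≈ 1.33.
E_I > 1: normal good (luxury).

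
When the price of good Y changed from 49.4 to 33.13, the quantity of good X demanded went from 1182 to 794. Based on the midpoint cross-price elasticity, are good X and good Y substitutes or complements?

%ΔQ_x = (794 − 1182)/[(1182+794)/2] = -388/988 ≈ -0.3927.
%ΔP_y = (33.13 − 49.4)/[(49.4+33.13)/2] ≈ -0.3943.
E_xy = -0.3927/-0.3943 ≈ 0.996.
E_xy > 0, so the goods are substitutes.

substitutes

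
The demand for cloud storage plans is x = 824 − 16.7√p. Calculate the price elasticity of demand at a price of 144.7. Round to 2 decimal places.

-0.16

At p = 144.7, x = 623.1135.
dx/dp = −16.7/(2√p) = −16.7/(2·12.0291).
Point elasticity E = (dx/dp)·(p/x) = -0.6941 × 144.7/623.1135 ≈ -0.16.
|E| < 1, so demand is inelastic at this price.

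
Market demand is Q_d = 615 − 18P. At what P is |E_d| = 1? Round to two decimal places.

For linear demand Q_d = a − bP, E = −bP/(a − bP). |E| = 1 ⇒ bP = a − bP ⇒ P = a/(2b).
P = 615/(2·18) ≈ 17.08.

17.08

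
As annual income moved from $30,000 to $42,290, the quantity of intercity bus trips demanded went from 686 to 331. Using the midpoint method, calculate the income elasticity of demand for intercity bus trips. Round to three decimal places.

-2.053

%ΔQ = (331 − 686)/[(686+331)/2] = -355/508.5 ≈ -0.6981.
%ΔM = (42,290 − 30,000)/[(30,000+42,290)/2] = 12290/36145 ≈ 0.3400.
E_I = %ΔQ/%ΔM ≈ -2.053.
E_I < 0: inferior good.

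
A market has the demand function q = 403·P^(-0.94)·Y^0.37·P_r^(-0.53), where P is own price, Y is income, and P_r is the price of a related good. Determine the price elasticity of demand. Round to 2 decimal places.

-0.94

For a Cobb–Douglas (constant-elasticity) form q = A·P^α·…, the elasticity with respect to P equals the exponent α at every point.
Here the exponent on P is -0.94, so the price elasticity of demand is -0.94.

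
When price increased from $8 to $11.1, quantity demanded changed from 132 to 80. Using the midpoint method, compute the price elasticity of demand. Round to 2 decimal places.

%Δq = (80 − 132)/[(132 + 80)/2] = -52/106 ≈ -0.4906.
%Δp = (11.1 − 8)/[(8 + 11.1)/2] = 3.1/9.55 ≈ 0.3246.
Arc elasticity E = %Δq/%Δp ≈ -0.4906/0.3246 ≈ -1.51.
|E| > 1: demand is elastic over this range.

-1.51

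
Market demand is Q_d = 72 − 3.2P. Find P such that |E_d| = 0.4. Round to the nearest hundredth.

Set −bP/(a − bP) = −0.4 ⇒ bP = 0.4(a − bP) ⇒ bP(1+0.4) = 0.4·a.
P = 0.4·72/(3.2·1.4) ≈ 6.43.

6.43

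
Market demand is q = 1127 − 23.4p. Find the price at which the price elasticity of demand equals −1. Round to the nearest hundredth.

24.08

For linear demand q = a − bp, E = −bp/(a − bp). |E| = 1 ⇒ bp = a − bp ⇒ p = a/(2b).
p = 1127/(2·23.4) ≈ 24.08.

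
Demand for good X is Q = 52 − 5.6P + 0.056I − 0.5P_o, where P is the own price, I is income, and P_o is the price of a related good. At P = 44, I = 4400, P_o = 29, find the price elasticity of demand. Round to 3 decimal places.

-6.571

Evaluating quantity at (P, I, P_o) gives Q = 52 − 5.6(44) + 0.056(4400) − 0.5(29) = 52 − 246.4 + 246.4 − 14.5 = 37.5.
∂Q/∂P = −5.6, so E_p = (−5.6)·(44/37.5) ≈ -6.571.
|E_p| > 1: demand is elastic.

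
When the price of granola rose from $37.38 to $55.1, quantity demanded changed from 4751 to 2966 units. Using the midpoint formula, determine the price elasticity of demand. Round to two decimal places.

%Δq = (2966 − 4751)/[(4751 + 2966)/2] = -1785/3858.5 ≈ -0.4626.
%Δp = (55.1 − 37.38)/[(37.38 + 55.1)/2] = 17.72/46.24 ≈ 0.3832.
Arc elasticity E = %Δq/%Δp ≈ -0.4626/0.3832 ≈ -1.21.
|E| > 1: demand is elastic over this range.

-1.21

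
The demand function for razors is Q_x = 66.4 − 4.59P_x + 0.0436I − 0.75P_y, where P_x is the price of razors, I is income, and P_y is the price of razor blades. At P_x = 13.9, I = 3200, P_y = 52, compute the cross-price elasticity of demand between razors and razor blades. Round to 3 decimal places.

-0.378

At the given point, Q_x = 66.4 − 4.59(13.9) + 0.0436(3200) − 0.75(52) = 66.4 − 63.801 + 139.52 − 39 = 103.119.
∂Q_x/∂P_y = −0.75, so E_xy = -0.75·(52/103.119) ≈ -0.378.
E_xy < 0: the goods are complements.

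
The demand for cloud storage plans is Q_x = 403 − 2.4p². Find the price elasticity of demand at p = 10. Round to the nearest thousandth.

-2.945

At p = 10, Q_x = 163.
dQ_x/dp = −2·2.4·p = −48.
Point elasticity E = (dQ_x/dp)·(p/Q_x) = -48 × 10/163 ≈ -2.945.
|E| > 1, so demand is elastic at this price.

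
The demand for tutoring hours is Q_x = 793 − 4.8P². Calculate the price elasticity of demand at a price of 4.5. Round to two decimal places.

At P = 4.5, Q_x = 695.8.
dQ_x/dP = −2·4.8·P = −43.2.
Point elasticity E = (dQ_x/dP)·(P/Q_x) = -43.2 × 4.5/695.8 ≈ -0.28.
|E| < 1, so demand is inelastic at this price.

-0.28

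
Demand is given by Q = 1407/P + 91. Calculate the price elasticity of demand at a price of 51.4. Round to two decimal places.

At P = 51.4, Q = 118.3735.
dQ/dP = −1407/P² = −0.5326.
Point elasticity E = (dQ/dP)·(P/Q) = -0.5326 × 51.4/118.3735 ≈ -0.23.
|E| < 1, so demand is inelastic at this price.

-0.23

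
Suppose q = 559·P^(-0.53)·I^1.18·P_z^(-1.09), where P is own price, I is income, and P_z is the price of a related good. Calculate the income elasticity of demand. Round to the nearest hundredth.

1.18

For a Cobb–Douglas (constant-elasticity) form q = A·I^α·…, the elasticity with respect to I equals the exponent α at every point.
Here the exponent on I is 1.18, so the income elasticity of demand is 1.18.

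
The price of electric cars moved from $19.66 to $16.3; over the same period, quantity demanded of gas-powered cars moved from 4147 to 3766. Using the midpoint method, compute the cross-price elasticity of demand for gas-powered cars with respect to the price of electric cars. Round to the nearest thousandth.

0.515

%ΔQ_x = (3766 − 4147)/[(4147+3766)/2] = -381/3956.5 ≈ -0.0963.
%ΔP_y = (16.3 − 19.66)/[(19.66+16.3)/2] ≈ -0.1869.
E_xy = -0.0963/-0.1869 ≈ 0.515.
E_xy > 0, so gas-powered cars and electric cars are substitutes.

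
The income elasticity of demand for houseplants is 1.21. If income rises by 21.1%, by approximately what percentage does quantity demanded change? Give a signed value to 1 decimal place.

25.5

%ΔQ ≈ E × %ΔI = (1.21) × (21.1%) ≈ 25.5%.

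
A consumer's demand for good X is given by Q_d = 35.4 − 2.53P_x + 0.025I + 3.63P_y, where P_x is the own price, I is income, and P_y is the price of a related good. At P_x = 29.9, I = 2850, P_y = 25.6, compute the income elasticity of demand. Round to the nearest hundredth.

0.57

Evaluating quantity at (P_x, I, P_y) gives Q_d = 35.4 − 2.53(29.9) + 0.025(2850) + 3.63(25.6) = 35.4 − 75.647 + 71.25 + 92.928 = 123.931.
∂Q_d/∂I = +0.025, so E_I = 0.025·(2850/123.931) ≈ 0.57.
E_I ∈ (0,1): normal good (necessity).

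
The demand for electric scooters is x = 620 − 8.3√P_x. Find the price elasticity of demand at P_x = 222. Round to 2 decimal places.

-0.12

At P_x = 222, x = 496.3328.
dx/dP_x = −8.3/(2√P_x) = −8.3/(2·14.8997).
Point elasticity E = (dx/dP_x)·(P_x/x) = -0.2785 × 222/496.3328 ≈ -0.12.
|E| < 1, so demand is inelastic at this price.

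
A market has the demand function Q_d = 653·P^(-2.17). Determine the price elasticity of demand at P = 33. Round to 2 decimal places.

-2.17

For a Cobb–Douglas (constant-elasticity) form Q_d = A·P^α·…, the elasticity with respect to P equals the exponent α at every point.
Here the exponent on P is -2.17, so the price elasticity of demand is -2.17.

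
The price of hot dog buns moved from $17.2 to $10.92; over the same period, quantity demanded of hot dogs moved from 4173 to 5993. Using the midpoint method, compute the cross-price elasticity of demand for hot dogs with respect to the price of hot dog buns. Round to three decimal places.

%ΔQ_x = (5993 − 4173)/[(4173+5993)/2] = 1820/5083 ≈ 0.3581.
%ΔP_y = (10.92 − 17.2)/[(17.2+10.92)/2] ≈ -0.4467.
E_xy = 0.3581/-0.4467 ≈ -0.802.
E_xy < 0, so hot dogs and hot dog buns are complements.

-0.802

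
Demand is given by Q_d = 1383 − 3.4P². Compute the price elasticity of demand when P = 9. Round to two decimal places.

At P = 9, Q_d = 1107.6.
dQ_d/dP = −2·3.4·P = −61.2.
Point elasticity E = (dQ_d/dP)·(P/Q_d) = -61.2 × 9/1107.6 ≈ -0.50.
|E| < 1, so demand is inelastic at this price.

-0.50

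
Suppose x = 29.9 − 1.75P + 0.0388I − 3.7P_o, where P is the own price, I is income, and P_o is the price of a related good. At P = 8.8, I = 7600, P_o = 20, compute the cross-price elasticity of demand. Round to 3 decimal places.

-0.314

At the given point, x = 29.9 − 1.75(8.8) + 0.0388(7600) − 3.7(20) = 29.9 − 15.4 + 294.88 − 74 = 235.38.
∂x/∂P_o = −3.7, so E_xy = -3.7·(20/235.38) ≈ -0.314.
E_xy < 0: the goods are complements.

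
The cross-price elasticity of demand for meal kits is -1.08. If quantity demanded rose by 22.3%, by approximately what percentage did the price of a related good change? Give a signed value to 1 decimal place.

-20.6

%ΔQ ≈ E × %ΔP_y ⇒ %ΔP_y = %ΔQ / E = (22.3%)/(-1.08) ≈ -20.6%.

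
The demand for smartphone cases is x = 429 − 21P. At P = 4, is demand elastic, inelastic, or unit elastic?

At P = 4, x = 345.
dx/dP = −21.
Point elasticity E = (dx/dP)·(P/x) = -21 × 4/345 ≈ -0.243.
|E| ≈ 0.243 < 1, so demand is inelastic.

inelastic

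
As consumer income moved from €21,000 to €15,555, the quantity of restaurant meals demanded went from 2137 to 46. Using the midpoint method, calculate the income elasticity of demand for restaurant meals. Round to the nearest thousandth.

%ΔQ = (46 − 2137)/[(2137+46)/2] = -2091/1091.5 ≈ -1.9157.
%ΔI = (15,555 − 21,000)/[(21,000+15,555)/2] = -5445/18277.5 ≈ -0.2979.
E_I = %ΔQ/%ΔI ≈ 6.431.
E_I > 1: normal good (luxury).

6.431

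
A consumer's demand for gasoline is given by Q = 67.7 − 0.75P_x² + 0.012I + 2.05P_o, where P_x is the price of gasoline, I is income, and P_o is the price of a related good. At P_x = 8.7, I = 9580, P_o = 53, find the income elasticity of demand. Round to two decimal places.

Substituting, Q = 67.7 − 0.75(8.7)² + 0.012(9580) + 2.05(53) = 67.7 − 56.7675 + 114.96 + 108.65 = 234.5425.
∂Q/∂I = +0.012, so E_I = 0.012·(9580/234.5425) ≈ 0.49.
E_I ∈ (0,1): normal good (necessity).

0.49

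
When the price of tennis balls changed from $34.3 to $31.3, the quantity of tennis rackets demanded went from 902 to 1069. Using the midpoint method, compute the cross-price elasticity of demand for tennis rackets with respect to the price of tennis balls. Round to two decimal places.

-1.85

%ΔQ_x = (1069 − 902)/[(902+1069)/2] = 167/985.5 ≈ 0.1695.
%ΔP_y = (31.3 − 34.3)/[(34.3+31.3)/2] ≈ -0.0915.
E_xy = 0.1695/-0.0915 ≈ -1.85.
E_xy < 0, so tennis rackets and tennis balls are complements.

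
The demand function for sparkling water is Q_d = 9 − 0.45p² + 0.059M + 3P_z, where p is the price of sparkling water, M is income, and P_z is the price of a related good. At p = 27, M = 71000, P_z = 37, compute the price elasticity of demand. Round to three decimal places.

First evaluate Q_d: 9 − 0.45(27)² + 0.059(71000) + 3(37) = 9 − 328.05 + 4189 + 111 = 3980.95.
∂Q_d/∂p = −2·0.45·p = -24.3, so E_p = -24.3·(27/3980.95) ≈ -0.165.
|E_p| < 1: demand is inelastic.

-0.165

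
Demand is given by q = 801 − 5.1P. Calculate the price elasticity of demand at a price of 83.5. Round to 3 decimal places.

-1.135

At P = 83.5, q = 375.15.
dq/dP = −5.1.
Point elasticity E = (dq/dP)·(P/q) = -5.1 × 83.5/375.15 ≈ -1.135.
|E| > 1, so demand is elastic at this price.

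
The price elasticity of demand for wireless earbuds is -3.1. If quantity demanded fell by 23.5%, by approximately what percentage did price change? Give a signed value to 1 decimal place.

%ΔQ ≈ E × %ΔP ⇒ %ΔP = %ΔQ / E = (-23.5%)/(-3.1) ≈ 7.6%.

7.6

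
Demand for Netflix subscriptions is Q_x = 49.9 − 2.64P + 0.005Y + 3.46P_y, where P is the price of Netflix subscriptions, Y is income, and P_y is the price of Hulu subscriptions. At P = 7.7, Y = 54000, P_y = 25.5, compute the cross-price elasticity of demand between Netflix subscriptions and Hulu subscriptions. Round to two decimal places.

0.23

At the given point, Q_x = 49.9 − 2.64(7.7) + 0.005(54000) + 3.46(25.5) = 49.9 − 20.328 + 270 + 88.23 = 387.802.
∂Q_x/∂P_y = +3.46, so E_xy = 3.46·(25.5/387.802) ≈ 0.23.
E_xy > 0: the goods are substitutes.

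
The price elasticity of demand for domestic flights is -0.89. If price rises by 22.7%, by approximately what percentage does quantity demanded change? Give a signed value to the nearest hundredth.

-20.20

%ΔQ ≈ E × %ΔP = (-0.89) × (22.7%) ≈ -20.20%.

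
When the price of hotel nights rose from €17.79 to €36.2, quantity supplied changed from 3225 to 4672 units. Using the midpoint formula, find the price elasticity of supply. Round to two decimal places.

0.54

%Δq = (4672 − 3225)/[(3225 + 4672)/2] = 1447/3948.5 ≈ 0.3665.
%ΔP = (36.2 − 17.79)/[(17.79 + 36.2)/2] = 18.41/26.995 ≈ 0.6820.
Arc elasticity E = %Δq/%ΔP ≈ 0.3665/0.6820 ≈ 0.54.
|E| < 1: supply is inelastic over this range.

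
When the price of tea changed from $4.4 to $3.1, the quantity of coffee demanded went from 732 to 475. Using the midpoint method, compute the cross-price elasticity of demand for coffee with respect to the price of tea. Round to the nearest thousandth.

%ΔQ_x = (475 − 732)/[(732+475)/2] = -257/603.5 ≈ -0.4258.
%ΔP_y = (3.1 − 4.4)/[(4.4+3.1)/2] ≈ -0.3467.
E_xy = -0.4258/-0.3467 ≈ 1.228.
E_xy > 0, so coffee and tea are substitutes.

1.228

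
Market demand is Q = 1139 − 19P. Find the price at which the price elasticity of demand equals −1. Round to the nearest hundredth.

For linear demand Q = a − bP, E = −bP/(a − bP). |E| = 1 ⇒ bP = a − bP ⇒ P = a/(2b).
P = 1139/(2·19) ≈ 29.97.

29.97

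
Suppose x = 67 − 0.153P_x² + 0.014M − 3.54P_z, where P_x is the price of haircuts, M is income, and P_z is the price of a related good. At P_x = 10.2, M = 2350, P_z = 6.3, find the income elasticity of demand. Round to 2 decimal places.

At the given point, x = 67 − 0.153(10.2)² + 0.014(2350) − 3.54(6.3) = 67 − 15.9181 + 32.9 − 22.302 = 61.6799.
∂x/∂M = +0.014, so E_I = 0.014·(2350/61.6799) ≈ 0.53.
E_I ∈ (0,1): normal good (necessity).

0.53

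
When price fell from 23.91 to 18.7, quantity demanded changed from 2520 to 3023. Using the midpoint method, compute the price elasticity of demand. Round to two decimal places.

-0.74

%ΔQ = (3023 − 2520)/[(2520 + 3023)/2] = 503/2771.5 ≈ 0.1815.
%ΔP = (18.7 − 23.91)/[(23.91 + 18.7)/2] = -5.21/21.305 ≈ -0.2445.
Arc elasticity E = %ΔQ/%ΔP ≈ 0.1815/-0.2445 ≈ -0.74.
|E| < 1: demand is inelastic over this range.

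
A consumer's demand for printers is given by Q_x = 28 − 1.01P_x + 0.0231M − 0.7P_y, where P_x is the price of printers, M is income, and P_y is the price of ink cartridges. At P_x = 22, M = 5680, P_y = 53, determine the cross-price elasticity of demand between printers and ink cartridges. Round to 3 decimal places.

-0.371

At the given point, Q_x = 28 − 1.01(22) + 0.0231(5680) − 0.7(53) = 28 − 22.22 + 131.208 − 37.1 = 99.888.
∂Q_x/∂P_y = −0.7, so E_xy = -0.7·(53/99.888) ≈ -0.371.
E_xy < 0: the goods are complements.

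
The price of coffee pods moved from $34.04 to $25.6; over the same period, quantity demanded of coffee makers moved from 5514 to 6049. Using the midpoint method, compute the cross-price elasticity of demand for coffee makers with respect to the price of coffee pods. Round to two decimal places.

-0.33

%ΔQ_x = (6049 − 5514)/[(5514+6049)/2] = 535/5781.5 ≈ 0.0925.
%ΔP_y = (25.6 − 34.04)/[(34.04+25.6)/2] ≈ -0.2830.
E_xy = 0.0925/-0.2830 ≈ -0.33.
E_xy < 0, so coffee makers and coffee pods are complements.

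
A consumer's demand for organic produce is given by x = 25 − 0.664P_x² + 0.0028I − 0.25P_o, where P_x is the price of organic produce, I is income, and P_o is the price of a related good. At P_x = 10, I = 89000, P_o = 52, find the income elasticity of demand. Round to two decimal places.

Evaluating quantity at (P_x, I, P_o) gives x = 25 − 0.664(10)² + 0.0028(89000) − 0.25(52) = 25 − 66.4 + 249.2 − 13 = 194.8.
∂x/∂I = +0.0028, so E_I = 0.0028·(89000/194.8) ≈ 1.28.
E_I > 1: normal good (luxury).

1.28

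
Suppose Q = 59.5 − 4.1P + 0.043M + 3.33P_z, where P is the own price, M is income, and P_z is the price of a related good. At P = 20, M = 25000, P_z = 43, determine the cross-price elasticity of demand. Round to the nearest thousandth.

0.120

Evaluating quantity at (P, M, P_z) gives Q = 59.5 − 4.1(20) + 0.043(25000) + 3.33(43) = 59.5 − 82 + 1075 + 143.19 = 1195.69.
∂Q/∂P_z = +3.33, so E_xy = 3.33·(43/1195.69) ≈ 0.120.
E_xy > 0: the goods are substitutes.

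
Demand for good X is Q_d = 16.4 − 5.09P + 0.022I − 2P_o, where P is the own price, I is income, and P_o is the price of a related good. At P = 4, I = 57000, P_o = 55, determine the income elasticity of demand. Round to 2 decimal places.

Q_d = 16.4 − 5.09(4) + 0.022(57000) − 2(55) = 16.4 − 20.36 + 1254 − 110 = 1140.04.
∂Q_d/∂I = +0.022, so E_I = 0.022·(57000/1140.04) ≈ 1.10.
E_I > 1: normal good (luxury).

1.10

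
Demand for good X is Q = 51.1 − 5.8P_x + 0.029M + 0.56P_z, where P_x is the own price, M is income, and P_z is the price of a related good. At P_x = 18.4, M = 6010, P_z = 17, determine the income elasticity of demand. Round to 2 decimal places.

First evaluate Q: 51.1 − 5.8(18.4) + 0.029(6010) + 0.56(17) = 51.1 − 106.72 + 174.29 + 9.52 = 128.19.
∂Q/∂M = +0.029, so E_I = 0.029·(6010/128.19) ≈ 1.36.
E_I > 1: normal good (luxury).

1.36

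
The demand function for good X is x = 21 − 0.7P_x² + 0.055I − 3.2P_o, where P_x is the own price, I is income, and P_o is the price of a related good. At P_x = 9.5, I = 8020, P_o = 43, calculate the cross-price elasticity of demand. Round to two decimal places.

At the given point, x = 21 − 0.7(9.5)² + 0.055(8020) − 3.2(43) = 21 − 63.175 + 441.1 − 137.6 = 261.325.
∂x/∂P_o = −3.2, so E_xy = -3.2·(43/261.325) ≈ -0.53.
E_xy < 0: the goods are complements.

-0.53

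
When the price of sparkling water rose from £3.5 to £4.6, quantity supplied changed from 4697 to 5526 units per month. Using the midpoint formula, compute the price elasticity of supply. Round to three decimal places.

%ΔQ = (5526 − 4697)/[(4697 + 5526)/2] = 829/5111.5 ≈ 0.1622.
%Δp = (4.6 − 3.5)/[(3.5 + 4.6)/2] = 1.1/4.05 ≈ 0.2716.
Arc elasticity E = %ΔQ/%Δp ≈ 0.1622/0.2716 ≈ 0.597.
|E| < 1: supply is inelastic over this range.

0.597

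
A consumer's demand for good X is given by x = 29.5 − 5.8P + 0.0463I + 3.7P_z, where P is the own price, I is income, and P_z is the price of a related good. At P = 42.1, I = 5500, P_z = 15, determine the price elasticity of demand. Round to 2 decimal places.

x = 29.5 − 5.8(42.1) + 0.0463(5500) + 3.7(15) = 29.5 − 244.18 + 254.65 + 55.5 = 95.47.
∂x/∂P = −5.8, so E_p = (−5.8)·(42.1/95.47) ≈ -2.56.
|E_p| > 1: demand is elastic.

-2.56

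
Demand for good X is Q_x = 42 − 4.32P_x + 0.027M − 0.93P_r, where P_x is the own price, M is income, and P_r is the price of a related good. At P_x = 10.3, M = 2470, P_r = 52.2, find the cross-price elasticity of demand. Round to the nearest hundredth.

-3.10

At the given point, Q_x = 42 − 4.32(10.3) + 0.027(2470) − 0.93(52.2) = 42 − 44.496 + 66.69 − 48.546 = 15.648.
∂Q_x/∂P_r = −0.93, so E_xy = -0.93·(52.2/15.648) ≈ -3.10.
E_xy < 0: the goods are complements.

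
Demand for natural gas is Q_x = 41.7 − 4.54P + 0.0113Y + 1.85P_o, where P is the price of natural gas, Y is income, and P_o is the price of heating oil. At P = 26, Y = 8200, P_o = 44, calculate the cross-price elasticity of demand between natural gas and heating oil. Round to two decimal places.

0.83

First evaluate Q_x: 41.7 − 4.54(26) + 0.0113(8200) + 1.85(44) = 41.7 − 118.04 + 92.66 + 81.4 = 97.72.
∂Q_x/∂P_o = +1.85, so E_xy = 1.85·(44/97.72) ≈ 0.83.
E_xy > 0: the goods are substitutes.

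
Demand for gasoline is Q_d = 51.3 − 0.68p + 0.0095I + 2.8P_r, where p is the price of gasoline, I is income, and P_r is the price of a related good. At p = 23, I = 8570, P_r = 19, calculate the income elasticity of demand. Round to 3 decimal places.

At the given point, Q_d = 51.3 − 0.68(23) + 0.0095(8570) + 2.8(19) = 51.3 − 15.64 + 81.415 + 53.2 = 170.275.
∂Q_d/∂I = +0.0095, so E_I = 0.0095·(8570/170.275) ≈ 0.478.
E_I ∈ (0,1): normal good (necessity).

0.478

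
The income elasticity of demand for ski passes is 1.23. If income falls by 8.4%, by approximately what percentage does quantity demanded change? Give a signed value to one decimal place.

%ΔQ ≈ E × %ΔI = (1.23) × (-8.4%) ≈ -10.3%.

-10.3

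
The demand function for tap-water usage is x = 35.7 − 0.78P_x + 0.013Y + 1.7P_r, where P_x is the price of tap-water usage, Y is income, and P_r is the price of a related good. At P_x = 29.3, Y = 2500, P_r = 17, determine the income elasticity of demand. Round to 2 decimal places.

Substituting, x = 35.7 − 0.78(29.3) + 0.013(2500) + 1.7(17) = 35.7 − 22.854 + 32.5 + 28.9 = 74.246.
∂x/∂Y = +0.013, so E_I = 0.013·(2500/74.246) ≈ 0.44.
E_I ∈ (0,1): normal good (necessity).

0.44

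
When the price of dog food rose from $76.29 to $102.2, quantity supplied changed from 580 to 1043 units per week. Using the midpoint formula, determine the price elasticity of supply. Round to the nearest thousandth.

%Δq = (1043 − 580)/[(580 + 1043)/2] = 463/811.5 ≈ 0.5705.
%ΔP = (102.2 − 76.29)/[(76.29 + 102.2)/2] = 25.91/89.245 ≈ 0.2903.
Arc elasticity E = %Δq/%ΔP ≈ 0.5705/0.2903 ≈ 1.965.
|E| > 1: supply is elastic over this range.

1.965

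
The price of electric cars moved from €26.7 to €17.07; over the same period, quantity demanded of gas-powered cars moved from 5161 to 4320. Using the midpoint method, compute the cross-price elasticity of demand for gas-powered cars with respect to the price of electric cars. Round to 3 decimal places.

0.403

%ΔQ_x = (4320 − 5161)/[(5161+4320)/2] = -841/4740.5 ≈ -0.1774.
%ΔP_y = (17.07 − 26.7)/[(26.7+17.07)/2] ≈ -0.4400.
E_xy = -0.1774/-0.4400 ≈ 0.403.
E_xy > 0, so gas-powered cars and electric cars are substitutes.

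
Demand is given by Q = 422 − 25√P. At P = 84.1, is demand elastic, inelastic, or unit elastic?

At P = 84.1, Q = 192.7349.
dQ/dP = −25/(2√P) = −25/(2·9.1706).
Point elasticity E = (dQ/dP)·(P/Q) = -1.3631 × 84.1/192.7349 ≈ -0.595.
|E| ≈ 0.595 < 1, so demand is inelastic.

inelastic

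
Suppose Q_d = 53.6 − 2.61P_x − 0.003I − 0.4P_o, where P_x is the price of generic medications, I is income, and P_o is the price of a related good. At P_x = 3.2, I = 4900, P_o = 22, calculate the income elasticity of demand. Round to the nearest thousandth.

Evaluating quantity at (P_x, I, P_o) gives Q_d = 53.6 − 2.61(3.2) − 0.003(4900) − 0.4(22) = 53.6 − 8.352 − 14.7 − 8.8 = 21.748.
∂Q_d/∂I = −0.003, so E_I = -0.003·(4900/21.748) ≈ -0.676.
E_I < 0: inferior good.

-0.676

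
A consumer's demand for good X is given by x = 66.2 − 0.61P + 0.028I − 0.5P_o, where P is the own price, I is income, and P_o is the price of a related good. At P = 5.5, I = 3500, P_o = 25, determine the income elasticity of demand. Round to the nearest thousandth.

Evaluating quantity at (P, I, P_o) gives x = 66.2 − 0.61(5.5) + 0.028(3500) − 0.5(25) = 66.2 − 3.355 + 98 − 12.5 = 148.345.
∂x/∂I = +0.028, so E_I = 0.028·(3500/148.345) ≈ 0.661.
E_I ∈ (0,1): normal good (necessity).

0.661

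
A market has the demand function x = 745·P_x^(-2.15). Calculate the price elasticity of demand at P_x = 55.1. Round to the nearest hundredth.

-2.15

For a Cobb–Douglas (constant-elasticity) form x = A·P_x^α·…, the elasticity with respect to P_x equals the exponent α at every point.
Here the exponent on P_x is -2.15, so the price elasticity of demand is -2.15.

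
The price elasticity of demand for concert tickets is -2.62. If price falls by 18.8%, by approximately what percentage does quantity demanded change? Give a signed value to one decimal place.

49.3

%ΔQ ≈ E × %ΔP = (-2.62) × (-18.8%) ≈ 49.3%.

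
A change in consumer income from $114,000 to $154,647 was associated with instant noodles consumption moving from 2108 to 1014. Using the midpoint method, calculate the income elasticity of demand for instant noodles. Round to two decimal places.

%ΔQ = (1014 − 2108)/[(2108+1014)/2] = -1094/1561 ≈ -0.7008.
%ΔY = (154,647 − 114,000)/[(114,000+154,647)/2] = 40647/134323.5 ≈ 0.3026.
E_I = %ΔQ/%ΔY ≈ -2.32.
E_I < 0: inferior good.

-2.32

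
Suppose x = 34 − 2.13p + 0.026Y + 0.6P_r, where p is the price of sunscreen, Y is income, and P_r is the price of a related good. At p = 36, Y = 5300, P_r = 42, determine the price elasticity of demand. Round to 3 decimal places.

Evaluating quantity at (p, Y, P_r) gives x = 34 − 2.13(36) + 0.026(5300) + 0.6(42) = 34 − 76.68 + 137.8 + 25.2 = 120.32.
∂x/∂p = −2.13, so E_p = (−2.13)·(36/120.32) ≈ -0.637.
|E_p| < 1: demand is inelastic.

-0.637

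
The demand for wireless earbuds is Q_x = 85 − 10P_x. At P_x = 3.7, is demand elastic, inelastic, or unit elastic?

At P_x = 3.7, Q_x = 48.
dQ_x/dP_x = −10.
Point elasticity E = (dQ_x/dP_x)·(P_x/Q_x) = -10 × 3.7/48 ≈ -0.771.
|E| ≈ 0.771 < 1, so demand is inelastic.

inelastic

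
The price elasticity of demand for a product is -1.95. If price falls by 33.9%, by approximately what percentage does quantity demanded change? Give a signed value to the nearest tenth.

66.1

%ΔQ ≈ E × %ΔP = (-1.95) × (-33.9%) ≈ 66.1%.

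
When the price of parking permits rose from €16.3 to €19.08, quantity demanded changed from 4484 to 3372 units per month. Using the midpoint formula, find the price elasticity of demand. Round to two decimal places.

-1.80

%Δq = (3372 − 4484)/[(4484 + 3372)/2] = -1112/3928 ≈ -0.2831.
%ΔP = (19.08 − 16.3)/[(16.3 + 19.08)/2] = 2.78/17.69 ≈ 0.1572.
Arc elasticity E = %Δq/%ΔP ≈ -0.2831/0.1572 ≈ -1.80.
|E| > 1: demand is elastic over this range.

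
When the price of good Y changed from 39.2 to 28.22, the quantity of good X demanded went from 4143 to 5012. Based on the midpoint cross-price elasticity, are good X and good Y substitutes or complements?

complements

%ΔQ_x = (5012 − 4143)/[(4143+5012)/2] = 869/4577.5 ≈ 0.1898.
%ΔP_y = (28.22 − 39.2)/[(39.2+28.22)/2] ≈ -0.3257.
E_xy = 0.1898/-0.3257 ≈ -0.583.
E_xy < 0, so the goods are complements.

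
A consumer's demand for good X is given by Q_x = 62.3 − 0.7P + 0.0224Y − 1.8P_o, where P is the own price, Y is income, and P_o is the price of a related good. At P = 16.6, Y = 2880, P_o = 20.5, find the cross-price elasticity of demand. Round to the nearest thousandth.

Substituting, Q_x = 62.3 − 0.7(16.6) + 0.0224(2880) − 1.8(20.5) = 62.3 − 11.62 + 64.512 − 36.9 = 78.292.
∂Q_x/∂P_o = −1.8, so E_xy = -1.8·(20.5/78.292) ≈ -0.471.
E_xy < 0: the goods are complements.

-0.471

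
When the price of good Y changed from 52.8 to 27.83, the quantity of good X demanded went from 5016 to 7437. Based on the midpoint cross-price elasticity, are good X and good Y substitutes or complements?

complements

%ΔQ_x = (7437 − 5016)/[(5016+7437)/2] = 2421/6226.5 ≈ 0.3888.
%ΔP_y = (27.83 − 52.8)/[(52.8+27.83)/2] ≈ -0.6194.
E_xy = 0.3888/-0.6194 ≈ -0.628.
E_xy < 0, so the goods are complements.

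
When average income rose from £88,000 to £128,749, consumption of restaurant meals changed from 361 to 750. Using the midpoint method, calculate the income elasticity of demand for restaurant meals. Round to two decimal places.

1.86

%ΔQ = (750 − 361)/[(361+750)/2] = 389/555.5 ≈ 0.7003.
%ΔM = (128,749 − 88,000)/[(88,000+128,749)/2] = 40749/108374.5 ≈ 0.3760.
E_I = %ΔQ/%ΔM ≈ 1.86.
E_I > 1: normal good (luxury).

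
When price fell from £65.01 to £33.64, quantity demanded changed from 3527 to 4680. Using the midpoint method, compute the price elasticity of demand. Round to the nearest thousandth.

-0.442

%Δq = (4680 − 3527)/[(3527 + 4680)/2] = 1153/4103.5 ≈ 0.2810.
%ΔP = (33.64 − 65.01)/[(65.01 + 33.64)/2] = -31.37/49.325 ≈ -0.6360.
Arc elasticity E = %Δq/%ΔP ≈ 0.2810/-0.6360 ≈ -0.442.
|E| < 1: demand is inelastic over this range.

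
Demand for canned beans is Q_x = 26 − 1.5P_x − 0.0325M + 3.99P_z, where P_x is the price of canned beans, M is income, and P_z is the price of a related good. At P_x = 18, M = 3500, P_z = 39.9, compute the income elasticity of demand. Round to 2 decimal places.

Substituting, Q_x = 26 − 1.5(18) − 0.0325(3500) + 3.99(39.9) = 26 − 27 − 113.75 + 159.201 = 44.451.
∂Q_x/∂M = −0.0325, so E_I = -0.0325·(3500/44.451) ≈ -2.56.
E_I < 0: inferior good.

-2.56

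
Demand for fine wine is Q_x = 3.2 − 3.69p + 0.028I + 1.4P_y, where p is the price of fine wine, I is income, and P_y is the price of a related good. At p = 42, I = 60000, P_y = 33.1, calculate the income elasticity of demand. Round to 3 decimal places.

First evaluate Q_x: 3.2 − 3.69(42) + 0.028(60000) + 1.4(33.1) = 3.2 − 154.98 + 1680 + 46.34 = 1574.56.
∂Q_x/∂I = +0.028, so E_I = 0.028·(60000/1574.56) ≈ 1.067.
E_I > 1: normal good (luxury).

1.067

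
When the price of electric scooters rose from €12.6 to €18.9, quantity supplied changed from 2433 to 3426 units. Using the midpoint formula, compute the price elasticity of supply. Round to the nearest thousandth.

0.847

%ΔQ = (3426 − 2433)/[(2433 + 3426)/2] = 993/2929.5 ≈ 0.3390.
%Δp = (18.9 − 12.6)/[(12.6 + 18.9)/2] = 6.3/15.75 ≈ 0.4000.
Arc elasticity E = %ΔQ/%Δp ≈ 0.3390/0.4000 ≈ 0.847.
|E| < 1: supply is inelastic over this range.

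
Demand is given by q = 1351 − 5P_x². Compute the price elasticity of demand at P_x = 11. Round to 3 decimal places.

At P_x = 11, q = 746.
dq/dP_x = −2·5·P_x = −110.
Point elasticity E = (dq/dP_x)·(P_x/q) = -110 × 11/746 ≈ -1.622.
|E| > 1, so demand is elastic at this price.

-1.622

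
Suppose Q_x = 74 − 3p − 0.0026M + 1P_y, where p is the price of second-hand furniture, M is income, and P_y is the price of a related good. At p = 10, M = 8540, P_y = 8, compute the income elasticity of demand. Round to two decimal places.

Q_x = 74 − 3(10) − 0.0026(8540) + 1(8) = 74 − 30 − 22.204 + 8 = 29.796.
∂Q_x/∂M = −0.0026, so E_I = -0.0026·(8540/29.796) ≈ -0.75.
E_I < 0: inferior good.

-0.75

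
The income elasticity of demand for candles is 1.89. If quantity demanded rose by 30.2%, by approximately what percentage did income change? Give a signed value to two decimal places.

%ΔQ ≈ E × %ΔI ⇒ %ΔI = %ΔQ / E = (30.2%)/(1.89) ≈ 15.98%.

15.98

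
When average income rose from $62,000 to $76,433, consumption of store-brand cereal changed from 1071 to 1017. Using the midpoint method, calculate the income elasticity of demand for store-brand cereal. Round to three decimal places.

%ΔQ = (1017 − 1071)/[(1071+1017)/2] = -54/1044 ≈ -0.0517.
%ΔM = (76,433 − 62,000)/[(62,000+76,433)/2] = 14433/69216.5 ≈ 0.2085.
E_I = %ΔQ/%ΔM ≈ -0.248.
E_I < 0: inferior good.

-0.248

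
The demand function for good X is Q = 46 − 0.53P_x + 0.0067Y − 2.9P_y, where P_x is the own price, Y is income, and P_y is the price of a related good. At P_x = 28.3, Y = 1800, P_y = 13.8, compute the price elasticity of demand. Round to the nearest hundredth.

-4.93

At the given point, Q = 46 − 0.53(28.3) + 0.0067(1800) − 2.9(13.8) = 46 − 14.999 + 12.06 − 40.02 = 3.041.
∂Q/∂P_x = −0.53, so E_p = (−0.53)·(28.3/3.041) ≈ -4.93.
|E_p| > 1: demand is elastic.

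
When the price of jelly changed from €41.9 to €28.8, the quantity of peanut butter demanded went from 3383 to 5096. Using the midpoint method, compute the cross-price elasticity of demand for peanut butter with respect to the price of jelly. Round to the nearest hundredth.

-1.09

%ΔQ_x = (5096 − 3383)/[(3383+5096)/2] = 1713/4239.5 ≈ 0.4041.
%ΔP_y = (28.8 − 41.9)/[(41.9+28.8)/2] ≈ -0.3706.
E_xy = 0.4041/-0.3706 ≈ -1.09.
E_xy < 0, so peanut butter and jelly are complements.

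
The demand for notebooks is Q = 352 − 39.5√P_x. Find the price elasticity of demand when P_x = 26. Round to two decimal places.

-0.67

At P_x = 26, Q = 150.5887.
dQ/dP_x = −39.5/(2√P_x) = −39.5/(2·5.099).
Point elasticity E = (dQ/dP_x)·(P_x/Q) = -3.8733 × 26/150.5887 ≈ -0.67.
|E| < 1, so demand is inelastic at this price.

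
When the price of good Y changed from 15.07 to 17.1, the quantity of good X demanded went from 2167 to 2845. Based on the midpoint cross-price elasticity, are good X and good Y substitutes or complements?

%ΔQ_x = (2845 − 2167)/[(2167+2845)/2] = 678/2506 ≈ 0.2706.
%ΔP_y = (17.1 − 15.07)/[(15.07+17.1)/2] ≈ 0.1262.
E_xy = 0.2706/0.1262 ≈ 2.144.
E_xy > 0, so the goods are substitutes.

substitutes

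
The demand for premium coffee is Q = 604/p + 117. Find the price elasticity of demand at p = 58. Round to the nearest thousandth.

At p = 58, Q = 127.4138.
dQ/dp = −604/p² = −0.1795.
Point elasticity E = (dQ/dp)·(p/Q) = -0.1795 × 58/127.4138 ≈ -0.082.
|E| < 1, so demand is inelastic at this price.

-0.082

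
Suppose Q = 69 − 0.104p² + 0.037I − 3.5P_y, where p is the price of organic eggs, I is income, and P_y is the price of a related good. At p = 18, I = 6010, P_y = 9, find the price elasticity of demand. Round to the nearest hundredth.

-0.30

At the given point, Q = 69 − 0.104(18)² + 0.037(6010) − 3.5(9) = 69 − 33.696 + 222.37 − 31.5 = 226.174.
∂Q/∂p = −2·0.104·p = -3.744, so E_p = -3.744·(18/226.174) ≈ -0.30.
|E_p| < 1: demand is inelastic.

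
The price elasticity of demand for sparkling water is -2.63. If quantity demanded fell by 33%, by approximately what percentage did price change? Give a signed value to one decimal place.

12.5

%ΔQ ≈ E × %ΔP ⇒ %ΔP = %ΔQ / E = (-33%)/(-2.63) ≈ 12.5%.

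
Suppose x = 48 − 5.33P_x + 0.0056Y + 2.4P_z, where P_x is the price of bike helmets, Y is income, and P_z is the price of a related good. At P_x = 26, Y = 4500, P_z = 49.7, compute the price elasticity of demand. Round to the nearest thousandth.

-2.571

Evaluating quantity at (P_x, Y, P_z) gives x = 48 − 5.33(26) + 0.0056(4500) + 2.4(49.7) = 48 − 138.58 + 25.2 + 119.28 = 53.9.
∂x/∂P_x = −5.33, so E_p = (−5.33)·(26/53.9) ≈ -2.571.
|E_p| > 1: demand is elastic.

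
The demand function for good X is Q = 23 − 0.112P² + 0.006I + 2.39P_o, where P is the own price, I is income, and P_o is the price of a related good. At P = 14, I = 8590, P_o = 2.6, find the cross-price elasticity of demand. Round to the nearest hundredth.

First evaluate Q: 23 − 0.112(14)² + 0.006(8590) + 2.39(2.6) = 23 − 21.952 + 51.54 + 6.214 = 58.802.
∂Q/∂P_o = +2.39, so E_xy = 2.39·(2.6/58.802) ≈ 0.11.
E_xy > 0: the goods are substitutes.

0.11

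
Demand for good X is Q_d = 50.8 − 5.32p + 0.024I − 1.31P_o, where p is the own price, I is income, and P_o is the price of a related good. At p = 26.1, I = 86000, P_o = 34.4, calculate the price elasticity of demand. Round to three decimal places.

-0.072

At the given point, Q_d = 50.8 − 5.32(26.1) + 0.024(86000) − 1.31(34.4) = 50.8 − 138.852 + 2064 − 45.064 = 1930.884.
∂Q_d/∂p = −5.32, so E_p = (−5.32)·(26.1/1930.884) ≈ -0.072.
|E_p| < 1: demand is inelastic.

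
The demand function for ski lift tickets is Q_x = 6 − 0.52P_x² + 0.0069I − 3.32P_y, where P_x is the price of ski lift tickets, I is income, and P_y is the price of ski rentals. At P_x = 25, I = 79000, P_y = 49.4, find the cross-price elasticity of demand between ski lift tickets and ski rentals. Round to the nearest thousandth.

-2.641

Evaluating quantity at (P_x, I, P_y) gives Q_x = 6 − 0.52(25)² + 0.0069(79000) − 3.32(49.4) = 6 − 325 + 545.1 − 164.008 = 62.092.
∂Q_x/∂P_y = −3.32, so E_xy = -3.32·(49.4/62.092) ≈ -2.641.
E_xy < 0: the goods are complements.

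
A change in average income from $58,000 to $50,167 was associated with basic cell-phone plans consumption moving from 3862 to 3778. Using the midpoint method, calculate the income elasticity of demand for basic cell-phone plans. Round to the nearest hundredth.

0.15

%ΔQ = (3778 − 3862)/[(3862+3778)/2] = -84/3820 ≈ -0.0220.
%ΔI = (50,167 − 58,000)/[(58,000+50,167)/2] = -7833/54083.5 ≈ -0.1448.
E_I = %ΔQ/%ΔI ≈ 0.15.
E_I ∈ (0,1): normal good (necessity).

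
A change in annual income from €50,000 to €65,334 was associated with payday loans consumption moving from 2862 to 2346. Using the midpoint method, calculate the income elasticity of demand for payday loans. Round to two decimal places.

%ΔQ = (2346 − 2862)/[(2862+2346)/2] = -516/2604 ≈ -0.1982.
%ΔM = (65,334 − 50,000)/[(50,000+65,334)/2] = 15334/57667 ≈ 0.2659.
E_I = %ΔQ/%ΔM ≈ -0.75.
E_I < 0: inferior good.

-0.75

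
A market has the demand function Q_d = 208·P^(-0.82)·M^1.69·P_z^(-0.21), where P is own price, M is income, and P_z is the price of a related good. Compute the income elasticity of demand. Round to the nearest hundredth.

1.69

For a Cobb–Douglas (constant-elasticity) form Q_d = A·M^α·…, the elasticity with respect to M equals the exponent α at every point.
Here the exponent on M is 1.69, so the income elasticity of demand is 1.69.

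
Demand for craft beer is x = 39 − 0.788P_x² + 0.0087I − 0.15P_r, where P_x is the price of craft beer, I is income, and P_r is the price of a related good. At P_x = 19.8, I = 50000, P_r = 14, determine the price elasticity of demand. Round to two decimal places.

-3.79

First evaluate x: 39 − 0.788(19.8)² + 0.0087(50000) − 0.15(14) = 39 − 308.9275 + 435 − 2.1 = 162.9725.
∂x/∂P_x = −2·0.788·P_x = -31.2048, so E_p = -31.2048·(19.8/162.9725) ≈ -3.79.
|E_p| > 1: demand is elastic.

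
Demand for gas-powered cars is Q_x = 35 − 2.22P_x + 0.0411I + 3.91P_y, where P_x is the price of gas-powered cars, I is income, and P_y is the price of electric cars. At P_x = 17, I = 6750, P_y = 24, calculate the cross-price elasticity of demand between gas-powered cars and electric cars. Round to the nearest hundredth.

0.25

First evaluate Q_x: 35 − 2.22(17) + 0.0411(6750) + 3.91(24) = 35 − 37.74 + 277.425 + 93.84 = 368.525.
∂Q_x/∂P_y = +3.91, so E_xy = 3.91·(24/368.525) ≈ 0.25.
E_xy > 0: the goods are substitutes.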